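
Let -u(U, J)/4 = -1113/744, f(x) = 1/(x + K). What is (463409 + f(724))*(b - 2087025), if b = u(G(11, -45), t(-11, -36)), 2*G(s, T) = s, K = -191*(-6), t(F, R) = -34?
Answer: -112130605374139749/115940 ≈ -9.6714e+11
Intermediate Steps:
K = 1146
G(s, T) = s/2
f(x) = 1/(1146 + x) (f(x) = 1/(x + 1146) = 1/(1146 + x))
u(U, J) = 371/62 (u(U, J) = -(-4452)/744 = -4*(-371/248) = 371/62)
b = 371/62 ≈ 5.9839
(463409 + f(724))*(b - 2087025) = (463409 + 1/(1146 + 724))*(371/62 - 2087025) = (463409 + 1/1870)*(-129395179/62) = (866574831/1870)*(-129395179/62) = -112130605374139749/115940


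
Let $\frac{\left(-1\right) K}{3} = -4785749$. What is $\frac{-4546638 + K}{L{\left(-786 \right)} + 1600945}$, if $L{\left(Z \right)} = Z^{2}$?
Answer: $\frac{9810609}{2218741} \approx 4.4217$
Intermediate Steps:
$K = 14357247$ ($K = \left(-3\right) \left(-4785749\right) = 14357247$)
$\frac{-4546638 + K}{L{\left(-786 \right)} + 1600945} = \frac{-4546638 + 14357247}{\left(-786\right)^{2} + 1600945} = \frac{9810609}{617796 + 1600945} = \frac{9810609}{2218741}$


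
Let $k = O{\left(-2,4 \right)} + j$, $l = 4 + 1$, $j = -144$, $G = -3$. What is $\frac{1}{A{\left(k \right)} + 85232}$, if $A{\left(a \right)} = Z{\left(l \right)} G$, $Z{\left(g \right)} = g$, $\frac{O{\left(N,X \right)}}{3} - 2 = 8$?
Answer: $\frac{1}{85217} \approx 1.1735 \cdot 10^{-5}$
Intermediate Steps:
$O{\left(N,X \right)} = 30$ ($O{\left(N,X \right)} = 6 + 3 \cdot 8 = 6 + 24 = 30$)
$l = 5$
$k = -114$ ($k = 30 - 144 = -114$)
$A{\left(a \right)} = -15$ ($A{\left(a \right)} = 5 \left(-3\right) = -15$)
$\frac{1}{A{\left(k \right)} + 85232} = \frac{1}{-15 + 85232} = \frac{1}{85217}$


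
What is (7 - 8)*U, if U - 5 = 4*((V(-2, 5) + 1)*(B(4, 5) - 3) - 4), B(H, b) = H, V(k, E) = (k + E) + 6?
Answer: -29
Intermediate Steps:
V(k, E) = 6 + E + k (V(k, E) = (E + k) + 6 = 6 + E + k)
U = 29 (U = 5 + 4*(((6 + 5 - 2) + 1)*(4 - 3) - 4) = 5 + 4*((9 + 1)*1 - 4) = 5 + 4*(10*1 - 4) = 5 + 4*(10 - 4) = 5 + 4*6 = 5 + 24 = 29)
(7 - 8)*U = (7 - 8)*29 = -1*29 = -29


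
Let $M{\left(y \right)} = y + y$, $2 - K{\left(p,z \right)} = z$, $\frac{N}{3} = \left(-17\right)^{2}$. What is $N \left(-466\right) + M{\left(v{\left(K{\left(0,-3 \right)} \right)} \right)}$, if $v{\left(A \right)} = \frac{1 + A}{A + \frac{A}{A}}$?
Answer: $-404020$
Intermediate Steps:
$N = 867$ ($N = 3 \left(-17\right)^{2} = 3 \cdot 289 = 867$)
$K{\left(p,z \right)} = 2 - z$
$v{\left(A \right)} = 1$ ($v{\left(A \right)} = \frac{1 + A}{A + 1} = \frac{1 + A}{1 + A} = 1$)
$M{\left(y \right)} = 2 y$
$N \left(-466\right) + M{\left(v{\left(K{\left(0,-3 \right)} \right)} \right)} = 867 \left(-466\right) + 2 \cdot 1 = -404022 + 2 = -404020$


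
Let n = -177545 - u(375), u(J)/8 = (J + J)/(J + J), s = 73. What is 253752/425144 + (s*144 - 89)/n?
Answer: 5077894118/9435699079 ≈ 0.53816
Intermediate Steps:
u(J) = 8 (u(J) = 8*((J + J)/(J + J)) = 8*((2*J)/((2*J))) = 8*((2*J)*(1/(2*J))) = 8*1 = 8)
n = -177553 (n = -177545 - 1*8 = -177545 - 8 = -177553)
253752/425144 + (s*144 - 89)/n = 253752/425144 + (73*144 - 89)/(-177553) = 253752*(1/425144) + (10512 - 89)*(-1/177553) = 31719/53143 + 10423*(-1/177553) = 31719/53143 - 10423/177553 = 5077894118/9435699079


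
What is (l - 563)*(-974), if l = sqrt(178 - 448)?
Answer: 548362 - 2922*I*sqrt(30) ≈ 5.4836e+5 - 16004.0*I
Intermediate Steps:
l = 3*I*sqrt(30) (l = sqrt(-270) = 3*I*sqrt(30) ≈ 16.432*I)
(l - 563)*(-974) = (3*I*sqrt(30) - 563)*(-974) = (-563 + 3*I*sqrt(30))*(-974) = 548362 - 2922*I*sqrt(30)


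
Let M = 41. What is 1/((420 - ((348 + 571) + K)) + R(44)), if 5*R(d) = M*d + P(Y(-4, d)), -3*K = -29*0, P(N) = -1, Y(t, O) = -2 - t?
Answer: -5/692 ≈ -0.0072254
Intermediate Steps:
K = 0 (K = -(-29)*0/3 = -⅓*0 = 0)
R(d) = -⅕ + 41*d/5 (R(d) = (41*d - 1)/5 = (-1 + 41*d)/5 = -⅕ + 41*d/5)
1/((420 - ((348 + 571) + K)) + R(44)) = 1/((420 - ((348 + 571) + 0)) + (-⅕ + (41/5)*44)) = 1/((420 - (919 + 0)) + (-⅕ + 1804/5)) = 1/((420 - 1*919) + 1803/5) = 1/((420 - 919) + 1803/5) = 1/(-499 + 1803/5) = 1/(-692/5) = -5/692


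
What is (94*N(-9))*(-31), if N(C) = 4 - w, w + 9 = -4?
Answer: -49538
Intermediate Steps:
w = -13 (w = -9 - 4 = -13)
N(C) = 17 (N(C) = 4 - 1*(-13) = 4 + 13 = 17)
(94*N(-9))*(-31) = (94*17)*(-31) = 1598*(-31) = -49538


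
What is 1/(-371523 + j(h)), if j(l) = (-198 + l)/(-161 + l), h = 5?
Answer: -156/57957395 ≈ -2.6916e-6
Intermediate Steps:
j(l) = (-198 + l)/(-161 + l)
1/(-371523 + j(h)) = 1/(-371523 + (-198 + 5)/(-161 + 5)) = 1/(-371523 - 193/(-156)) = 1/(-371523 - 1/156*(-193)) = 1/(-371523 + 193/156) = 1/(-57957395/156) = -156/57957395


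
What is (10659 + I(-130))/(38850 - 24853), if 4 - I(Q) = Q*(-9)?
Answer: 9493/13997 ≈ 0.67822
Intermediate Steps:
I(Q) = 4 + 9*Q (I(Q) = 4 - Q*(-9) = 4 - (-9)*Q = 4 + 9*Q)
(10659 + I(-130))/(38850 - 24853) = (10659 + (4 + 9*(-130)))/(38850 - 24853) = (10659 + (4 - 1170))/13997 = (10659 - 1166)*(1/13997) = 9493*(1/13997) = 9493/13997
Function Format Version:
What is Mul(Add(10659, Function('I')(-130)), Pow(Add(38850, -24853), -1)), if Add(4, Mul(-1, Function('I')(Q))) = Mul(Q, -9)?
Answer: Rational(9493, 13997) ≈ 0.67822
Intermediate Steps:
Function('I')(Q) = Add(4, Mul(9, Q)) (Function('I')(Q) = Add(4, Mul(-1, Mul(Q, -9))) = Add(4, Mul(-1, Mul(-9, Q))) = Add(4, Mul(9, Q)))
Mul(Add(10659, Function('I')(-130)), Pow(Add(38850, -24853), -1)) = Mul(Add(10659, Add(4, Mul(9, -130))), Pow(Add(38850, -24853), -1)) = Mul(Add(10659, Add(4, -1170)), Pow(13997, -1)) = Mul(Add(10659, -1166), Rational(1, 13997)) = Mul(9493, Rational(1, 13997)) = Rational(9493, 13997)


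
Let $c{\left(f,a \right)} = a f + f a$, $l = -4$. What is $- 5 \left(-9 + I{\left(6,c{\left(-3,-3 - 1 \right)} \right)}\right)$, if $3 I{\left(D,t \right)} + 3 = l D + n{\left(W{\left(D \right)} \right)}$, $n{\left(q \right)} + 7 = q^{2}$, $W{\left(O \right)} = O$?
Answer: $\frac{125}{3} \approx 41.667$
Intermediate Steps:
$c{\left(f,a \right)} = 2 a f$ ($c{\left(f,a \right)} = a f + a f = 2 a f$)
$n{\left(q \right)} = -7 + q^{2}$
$I{\left(D,t \right)} = - \frac{10}{3} - \frac{4 D}{3} + \frac{D^{2}}{3}$ ($I{\left(D,t \right)} = -1 + \frac{- 4 D + \left(-7 + D^{2}\right)}{3} = -1 + \frac{-7 + D^{2} - 4 D}{3} = -1 - \left(\frac{7}{3} - \frac{D^{2}}{3} + \frac{4 D}{3}\right) = - \frac{10}{3} - \frac{4 D}{3} + \frac{D^{2}}{3}$)
$- 5 \left(-9 + I{\left(6,c{\left(-3,-3 - 1 \right)} \right)}\right) = - 5 \left(-9 - \left(\frac{34}{3} - 12\right)\right) = - 5 \left(-9 - - \frac{2}{3}\right) = - 5 \left(-9 + \frac{2}{3}\right) = \left(-5\right) \left(- \frac{25}{3}\right) = \frac{125}{3}$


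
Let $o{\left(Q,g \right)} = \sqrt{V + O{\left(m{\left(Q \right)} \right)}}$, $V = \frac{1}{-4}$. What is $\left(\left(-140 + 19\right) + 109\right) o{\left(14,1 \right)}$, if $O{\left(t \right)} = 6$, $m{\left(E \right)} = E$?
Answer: $- 6 \sqrt{23} \approx -28.775$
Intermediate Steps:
$V = - \frac{1}{4} \approx -0.25$
$o{\left(Q,g \right)} = \frac{\sqrt{23}}{2}$ ($o{\left(Q,g \right)} = \sqrt{- \frac{1}{4} + 6} = \sqrt{\frac{23}{4}} = \frac{\sqrt{23}}{2}$)
$\left(\left(-140 + 19\right) + 109\right) o{\left(14,1 \right)} = \left(\left(-140 + 19\right) + 109\right) \frac{\sqrt{23}}{2} = \left(-121 + 109\right) \frac{\sqrt{23}}{2} = - 12 \frac{\sqrt{23}}{2} = - 6 \sqrt{23}$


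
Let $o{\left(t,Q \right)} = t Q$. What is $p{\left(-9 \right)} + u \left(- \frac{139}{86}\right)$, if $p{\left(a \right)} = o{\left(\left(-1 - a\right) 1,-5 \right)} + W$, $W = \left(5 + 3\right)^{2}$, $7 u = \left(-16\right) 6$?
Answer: $\frac{13896}{301} \approx 46.166$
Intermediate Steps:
$o{\left(t,Q \right)} = Q t$
$u = - \frac{96}{7}$ ($u = \frac{\left(-16\right) 6}{7} = \frac{1}{7} \left(-96\right) = - \frac{96}{7} \approx -13.714$)
$W = 64$ ($W = 8^{2} = 64$)
$p{\left(a \right)} = 69 + 5 a$ ($p{\left(a \right)} = - 5 \left(-1 - a\right) 1 + 64 = - 5 \left(-1 - a\right) + 64 = \left(5 + 5 a\right) + 64 = 69 + 5 a$)
$p{\left(-9 \right)} + u \left(- \frac{139}{86}\right) = \left(69 + 5 \left(-9\right)\right) - \frac{96 \left(- \frac{139}{86}\right)}{7} = \left(69 - 45\right) - \frac{96 \left(\left(-139\right) \frac{1}{86}\right)}{7} = 24 - - \frac{6672}{301} = 24 + \frac{6672}{301} = \frac{13896}{301}$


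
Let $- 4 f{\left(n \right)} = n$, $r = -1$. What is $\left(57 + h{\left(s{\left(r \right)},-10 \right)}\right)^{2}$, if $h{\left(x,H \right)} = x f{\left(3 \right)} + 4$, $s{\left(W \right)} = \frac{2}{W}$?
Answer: $\frac{15625}{4} \approx 3906.3$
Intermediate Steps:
$f{\left(n \right)} = - \frac{n}{4}$
$h{\left(x,H \right)} = 4 - \frac{3 x}{4}$ ($h{\left(x,H \right)} = x \left(\left(- \frac{1}{4}\right) 3\right) + 4 = x \left(- \frac{3}{4}\right) + 4 = - \frac{3 x}{4} + 4 = 4 - \frac{3 x}{4}$)
$\left(57 + h{\left(s{\left(r \right)},-10 \right)}\right)^{2} = \left(57 + \left(4 - \frac{3 \frac{2}{-1}}{4}\right)\right)^{2} = \left(57 + \left(4 - \frac{3 \cdot 2 \left(-1\right)}{4}\right)\right)^{2} = \left(57 + \left(4 - - \frac{3}{2}\right)\right)^{2} = \left(57 + \left(4 + \frac{3}{2}\right)\right)^{2} = \left(57 + \frac{11}{2}\right)^{2} = \left(\frac{125}{2}\right)^{2} = \frac{15625}{4}$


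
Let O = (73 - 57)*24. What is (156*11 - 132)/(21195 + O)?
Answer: 528/7193 ≈ 0.073405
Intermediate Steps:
O = 384 (O = 16*24 = 384)
(156*11 - 132)/(21195 + O) = (156*11 - 132)/(21195 + 384) = (1716 - 132)/21579 = 1584*(1/21579) = 528/7193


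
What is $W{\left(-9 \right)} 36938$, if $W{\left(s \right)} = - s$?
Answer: $332442$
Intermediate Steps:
$W{\left(-9 \right)} 36938 = \left(-1\right) \left(-9\right) 36938 = 9 \cdot 36938 = 332442$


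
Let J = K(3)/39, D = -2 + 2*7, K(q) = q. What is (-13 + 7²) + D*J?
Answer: 480/13 ≈ 36.923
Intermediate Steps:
D = 12 (D = -2 + 14 = 12)
J = 1/13 (J = 3/39 = 3*(1/39) = 1/13 ≈ 0.076923)
(-13 + 7²) + D*J = (-13 + 7²) + 12*(1/13) = (-13 + 49) + 12/13 = 36 + 12/13 = 480/13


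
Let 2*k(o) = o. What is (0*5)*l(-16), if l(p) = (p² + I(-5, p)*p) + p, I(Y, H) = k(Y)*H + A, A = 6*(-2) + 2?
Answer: 0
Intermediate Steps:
A = -10 (A = -12 + 2 = -10)
k(o) = o/2
I(Y, H) = -10 + H*Y/2 (I(Y, H) = (Y/2)*H - 10 = H*Y/2 - 10 = -10 + H*Y/2)
l(p) = p + p² + p*(-10 - 5*p/2) (l(p) = (p² + (-10 + (½)*p*(-5))*p) + p = (p² + (-10 - 5*p/2)*p) + p = (p² + p*(-10 - 5*p/2)) + p = p + p² + p*(-10 - 5*p/2))
(0*5)*l(-16) = (0*5)*(-3/2*(-16)*(6 - 16)) = 0*(-3/2*(-16)*(-10)) = 0*(-240) = 0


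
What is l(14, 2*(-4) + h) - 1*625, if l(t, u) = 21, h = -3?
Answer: -604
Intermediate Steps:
l(14, 2*(-4) + h) - 1*625 = 21 - 1*625 = 21 - 625 = -604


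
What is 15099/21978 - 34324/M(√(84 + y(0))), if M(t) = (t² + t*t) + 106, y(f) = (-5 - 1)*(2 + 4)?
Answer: -125220479/739926 ≈ -169.23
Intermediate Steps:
y(f) = -36 (y(f) = -6*6 = -36)
M(t) = 106 + 2*t² (M(t) = (t² + t²) + 106 = 2*t² + 106 = 106 + 2*t²)
15099/21978 - 34324/M(√(84 + y(0))) = 15099/21978 - 34324/(106 + 2*(√(84 - 36))²) = 15099*(1/21978) - 34324/(106 + 2*(√48)²) = 5033/7326 - 34324/(106 + 2*(4*√3)²) = 5033/7326 - 34324/(106 + 2*48) = 5033/7326 - 34324/(106 + 96) = 5033/7326 - 34324/202 = 5033/7326 - 34324*1/202 = 5033/7326 - 17162/101 = -125220479/739926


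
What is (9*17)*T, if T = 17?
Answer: 2601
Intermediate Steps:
(9*17)*T = (9*17)*17 = 153*17 = 2601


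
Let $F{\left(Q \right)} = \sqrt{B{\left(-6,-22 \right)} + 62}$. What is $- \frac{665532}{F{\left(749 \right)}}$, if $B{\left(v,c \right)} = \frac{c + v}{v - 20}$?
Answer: $- \frac{332766 \sqrt{2665}}{205} \approx -83798.0$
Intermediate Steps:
$B{\left(v,c \right)} = \frac{c + v}{-20 + v}$
$F{\left(Q \right)} = \frac{2 \sqrt{2665}}{13}$ ($F{\left(Q \right)} = \sqrt{\frac{-22 - 6}{-20 - 6} + 62} = \sqrt{\frac{1}{-26} \left(-28\right) + 62} = \sqrt{\left(- \frac{1}{26}\right) \left(-28\right) + 62} = \sqrt{\frac{14}{13} + 62} = \sqrt{\frac{820}{13}} = \frac{2 \sqrt{2665}}{13}$)
$- \frac{665532}{F{\left(749 \right)}} = - \frac{665532}{\frac{2}{13} \sqrt{2665}} = - 665532 \frac{\sqrt{2665}}{410} = - \frac{332766 \sqrt{2665}}{205}$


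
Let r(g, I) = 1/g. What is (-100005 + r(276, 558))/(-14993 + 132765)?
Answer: -27601379/32505072 ≈ -0.84914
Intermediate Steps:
(-100005 + r(276, 558))/(-14993 + 132765) = (-100005 + 1/276)/(-14993 + 132765) = (-100005 + 1/276)/117772 = -27601379/276*1/117772 = -27601379/32505072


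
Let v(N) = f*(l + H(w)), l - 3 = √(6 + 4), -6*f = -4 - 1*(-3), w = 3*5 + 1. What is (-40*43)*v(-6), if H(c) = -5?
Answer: 1720/3 - 860*√10/3 ≈ -333.19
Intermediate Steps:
w = 16 (w = 15 + 1 = 16)
f = ⅙ (f = -(-4 - 1*(-3))/6 = -(-4 + 3)/6 = -⅙*(-1) = ⅙ ≈ 0.16667)
l = 3 + √10 (l = 3 + √(6 + 4) = 3 + √10 ≈ 6.1623)
v(N) = -⅓ + √10/6 (v(N) = ((3 + √10) - 5)/6 = (-2 + √10)/6 = -⅓ + √10/6)
(-40*43)*v(-6) = (-40*43)*(-⅓ + √10/6) = -1720*(-⅓ + √10/6) = 1720/3 - 860*√10/3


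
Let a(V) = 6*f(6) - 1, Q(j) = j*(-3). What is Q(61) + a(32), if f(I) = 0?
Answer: -184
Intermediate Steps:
Q(j) = -3*j
a(V) = -1 (a(V) = 6*0 - 1 = 0 - 1 = -1)
Q(61) + a(32) = -3*61 - 1 = -183 - 1 = -184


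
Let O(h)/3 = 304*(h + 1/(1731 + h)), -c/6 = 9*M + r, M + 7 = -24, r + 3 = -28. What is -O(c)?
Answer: -106868176/63 ≈ -1.6963e+6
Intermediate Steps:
r = -31 (r = -3 - 28 = -31)
M = -31 (M = -7 - 24 = -31)
c = 1860 (c = -6*(9*(-31) - 31) = -6*(-279 - 31) = -6*(-310) = 1860)
O(h) = 912*h + 912/(1731 + h) (O(h) = 3*(304*(h + 1/(1731 + h))) = 3*(304*h + 304/(1731 + h)) = 912*h + 912/(1731 + h))
-O(c) = -912*(1 + 1860² + 1731*1860)/(1731 + 1860) = -912*(1 + 3459600 + 3219660)/3591 = -912*6679261/3591 = -1*106868176/63 = -106868176/63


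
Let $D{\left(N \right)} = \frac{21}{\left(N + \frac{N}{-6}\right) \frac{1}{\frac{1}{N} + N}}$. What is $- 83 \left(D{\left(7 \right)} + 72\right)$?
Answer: $- \frac{56772}{7} \approx -8110.3$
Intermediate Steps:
$D{\left(N \right)} = \frac{126 \left(N + \frac{1}{N}\right)}{5 N}$ ($D{\left(N \right)} = \frac{21}{\left(N + N \left(- \frac{1}{6}\right)\right) \frac{1}{N + \frac{1}{N}}} = \frac{21}{\left(N - \frac{N}{6}\right) \frac{1}{N + \frac{1}{N}}} = \frac{21}{\frac{5 N}{6} \frac{1}{N + \frac{1}{N}}} = \frac{21}{\frac{5}{6} N \frac{1}{N + \frac{1}{N}}} = 21 \frac{6 \left(N + \frac{1}{N}\right)}{5 N} = \frac{126 \left(N + \frac{1}{N}\right)}{5 N}$)
$- 83 \left(D{\left(7 \right)} + 72\right) = - 83 \left(\left(\frac{126}{5} + \frac{126}{5 \cdot 49}\right) + 72\right) = - 83 \left(\left(\frac{126}{5} + \frac{126}{5} \cdot \frac{1}{49}\right) + 72\right) = - 83 \left(\left(\frac{126}{5} + \frac{18}{35}\right) + 72\right) = - 83 \left(\frac{180}{7} + 72\right) = \left(-83\right) \frac{684}{7} = - \frac{56772}{7}$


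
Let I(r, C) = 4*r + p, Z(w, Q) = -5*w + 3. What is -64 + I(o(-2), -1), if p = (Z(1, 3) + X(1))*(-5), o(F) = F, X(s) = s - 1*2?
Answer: -57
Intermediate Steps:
X(s) = -2 + s (X(s) = s - 2 = -2 + s)
Z(w, Q) = 3 - 5*w
p = 15 (p = ((3 - 5*1) + (-2 + 1))*(-5) = ((3 - 5) - 1)*(-5) = (-2 - 1)*(-5) = -3*(-5) = 15)
I(r, C) = 15 + 4*r (I(r, C) = 4*r + 15 = 15 + 4*r)
-64 + I(o(-2), -1) = -64 + (15 + 4*(-2)) = -64 + (15 - 8) = -64 + 7 = -57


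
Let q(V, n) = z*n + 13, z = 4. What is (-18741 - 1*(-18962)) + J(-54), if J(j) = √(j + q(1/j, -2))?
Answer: 221 + 7*I ≈ 221.0 + 7.0*I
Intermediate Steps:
q(V, n) = 13 + 4*n (q(V, n) = 4*n + 13 = 13 + 4*n)
J(j) = √(5 + j) (J(j) = √(j + (13 + 4*(-2))) = √(j + (13 - 8)) = √(j + 5) = √(5 + j))
(-18741 - 1*(-18962)) + J(-54) = (-18741 - 1*(-18962)) + √(5 - 54) = (-18741 + 18962) + √(-49) = 221 + 7*I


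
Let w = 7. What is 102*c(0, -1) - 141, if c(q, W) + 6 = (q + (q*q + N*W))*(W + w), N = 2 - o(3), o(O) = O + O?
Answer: 1695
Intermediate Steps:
o(O) = 2*O
N = -4 (N = 2 - 2*3 = 2 - 1*6 = 2 - 6 = -4)
c(q, W) = -6 + (7 + W)*(q + q**2 - 4*W) (c(q, W) = -6 + (q + (q*q - 4*W))*(W + 7) = -6 + (q + (q**2 - 4*W))*(7 + W) = -6 + (q + q**2 - 4*W)*(7 + W) = -6 + (7 + W)*(q + q**2 - 4*W))
102*c(0, -1) - 141 = 102*(-6 - 28*(-1) - 4*(-1)**2 + 7*0 + 7*0**2 - 1*0 - 1*0**2) - 141 = 102*(-6 + 28 - 4*1 + 0 + 7*0 + 0 - 1*0) - 141 = 102*(-6 + 28 - 4 + 0 + 0 + 0 + 0) - 141 = 102*18 - 141 = 1836 - 141 = 1695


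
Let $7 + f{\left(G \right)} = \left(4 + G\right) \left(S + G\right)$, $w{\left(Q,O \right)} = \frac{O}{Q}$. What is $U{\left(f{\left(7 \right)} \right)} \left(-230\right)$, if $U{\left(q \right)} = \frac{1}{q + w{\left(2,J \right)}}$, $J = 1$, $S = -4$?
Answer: $- \frac{460}{53} \approx -8.6792$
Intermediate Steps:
$f{\left(G \right)} = -7 + \left(-4 + G\right) \left(4 + G\right)$ ($f{\left(G \right)} = -7 + \left(4 + G\right) \left(-4 + G\right) = -7 + \left(-4 + G\right) \left(4 + G\right)$)
$U{\left(q \right)} = \frac{1}{\frac{1}{2} + q}$ ($U{\left(q \right)} = \frac{1}{q + 1 \cdot \frac{1}{2}} = \frac{1}{q + \frac{1}{2}} = \frac{1}{\frac{1}{2} + q}$)
$U{\left(f{\left(7 \right)} \right)} \left(-230\right) = \frac{2}{1 + 2 \left(-23 + 7^{2}\right)} \left(-230\right) = \frac{2}{1 + 2 \left(-23 + 49\right)} \left(-230\right) = \frac{2}{1 + 2 \cdot 26} \left(-230\right) = \frac{2}{1 + 52} \left(-230\right) = \frac{2}{53} \left(-230\right) = - \frac{460}{53}$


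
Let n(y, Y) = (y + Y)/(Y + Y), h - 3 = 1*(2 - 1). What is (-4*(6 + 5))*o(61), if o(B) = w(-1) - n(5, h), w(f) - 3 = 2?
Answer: -341/2 ≈ -170.50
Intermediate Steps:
w(f) = 5 (w(f) = 3 + 2 = 5)
h = 4 (h = 3 + 1*(2 - 1) = 3 + 1*1 = 3 + 1 = 4)
n(y, Y) = (Y + y)/(2*Y) (n(y, Y) = (Y + y)/((2*Y)) = (Y + y)*(1/(2*Y)) = (Y + y)/(2*Y))
o(B) = 31/8 (o(B) = 5 - (4 + 5)/(2*4) = 5 - 9/(2*4) = 5 - 1*9/8 = 5 - 9/8 = 31/8)
(-4*(6 + 5))*o(61) = -4*(6 + 5)*(31/8) = -4*11*(31/8) = -44*31/8 = -341/2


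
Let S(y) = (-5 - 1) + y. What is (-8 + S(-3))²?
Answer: 289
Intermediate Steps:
S(y) = -6 + y
(-8 + S(-3))² = (-8 + (-6 - 3))² = (-8 - 9)² = (-17)² = 289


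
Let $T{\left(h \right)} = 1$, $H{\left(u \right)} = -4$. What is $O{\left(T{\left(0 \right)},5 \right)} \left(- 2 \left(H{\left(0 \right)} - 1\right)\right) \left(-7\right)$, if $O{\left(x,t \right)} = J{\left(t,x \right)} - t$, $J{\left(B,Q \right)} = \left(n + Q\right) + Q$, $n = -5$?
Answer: $560$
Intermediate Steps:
$J{\left(B,Q \right)} = -5 + 2 Q$ ($J{\left(B,Q \right)} = \left(-5 + Q\right) + Q = -5 + 2 Q$)
$O{\left(x,t \right)} = -5 - t + 2 x$ ($O{\left(x,t \right)} = \left(-5 + 2 x\right) - t = -5 - t + 2 x$)
$O{\left(T{\left(0 \right)},5 \right)} \left(- 2 \left(H{\left(0 \right)} - 1\right)\right) \left(-7\right) = \left(-5 - 5 + 2 \cdot 1\right) \left(- 2 \left(-4 - 1\right)\right) \left(-7\right) = \left(-5 - 5 + 2\right) \left(\left(-2\right) \left(-5\right)\right) \left(-7\right) = \left(-8\right) 10 \left(-7\right) = \left(-80\right) \left(-7\right) = 560$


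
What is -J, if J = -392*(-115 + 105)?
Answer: -3920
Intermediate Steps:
J = 3920 (J = -392*(-10) = 3920)
-J = -1*3920 = -3920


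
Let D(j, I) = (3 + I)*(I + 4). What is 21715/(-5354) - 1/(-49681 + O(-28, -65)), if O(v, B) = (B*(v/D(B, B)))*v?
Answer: -2040597306051/503127431854 ≈ -4.0558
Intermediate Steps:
D(j, I) = (3 + I)*(4 + I)
O(v, B) = B*v**2/(12 + B**2 + 7*B) (O(v, B) = (B*(v/(12 + B**2 + 7*B)))*v = (B*v/(12 + B**2 + 7*B))*v = B*v**2/(12 + B**2 + 7*B))
21715/(-5354) - 1/(-49681 + O(-28, -65)) = 21715/(-5354) - 1/(-49681 - 65*(-28)**2/(12 + (-65)**2 + 7*(-65))) = 21715*(-1/5354) - 1/(-49681 - 65*784/(12 + 4225 - 455)) = -21715/5354 - 1/(-49681 - 65*784/3782) = -21715/5354 - 1/(-49681 - 65*784*1/3782) = -21715/5354 - 1/(-49681 - 25480/1891) = -21715/5354 - 1/(-93972251/1891) = -21715/5354 - 1*(-1891/93972251) = -21715/5354 + 1891/93972251 = -2040597306051/503127431854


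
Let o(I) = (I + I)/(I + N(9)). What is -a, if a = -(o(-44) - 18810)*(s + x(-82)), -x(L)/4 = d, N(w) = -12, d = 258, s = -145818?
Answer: 19334124150/7 ≈ 2.7620e+9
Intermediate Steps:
x(L) = -1032 (x(L) = -4*258 = -1032)
o(I) = 2*I/(-12 + I) (o(I) = (I + I)/(I - 12) = (2*I)/(-12 + I) = 2*I/(-12 + I))
a = -19334124150/7 (a = -(2*(-44)/(-12 - 44) - 18810)*(-145818 - 1032) = -(2*(-44)/(-56) - 18810)*(-146850) = -(2*(-44)*(-1/56) - 18810)*(-146850) = -(11/7 - 18810)*(-146850) = -(-131659)*(-146850)/7 = -1*19334124150/7 = -19334124150/7 ≈ -2.7620e+9)
-a = -1*(-19334124150/7) = 19334124150/7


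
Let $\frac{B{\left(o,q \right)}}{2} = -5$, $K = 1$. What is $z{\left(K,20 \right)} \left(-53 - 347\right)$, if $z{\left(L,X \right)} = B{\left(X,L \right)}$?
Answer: $4000$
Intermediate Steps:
$B{\left(o,q \right)} = -10$ ($B{\left(o,q \right)} = 2 \left(-5\right) = -10$)
$z{\left(L,X \right)} = -10$
$z{\left(K,20 \right)} \left(-53 - 347\right) = - 10 \left(-53 - 347\right) = \left(-10\right) \left(-400\right) = 4000$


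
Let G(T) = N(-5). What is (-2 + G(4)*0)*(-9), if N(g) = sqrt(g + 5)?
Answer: 18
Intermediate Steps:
N(g) = sqrt(5 + g)
G(T) = 0 (G(T) = sqrt(5 - 5) = sqrt(0) = 0)
(-2 + G(4)*0)*(-9) = (-2 + 0*0)*(-9) = (-2 + 0)*(-9) = -2*(-9) = 18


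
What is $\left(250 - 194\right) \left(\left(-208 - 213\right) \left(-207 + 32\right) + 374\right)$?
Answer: $4146744$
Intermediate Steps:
$\left(250 - 194\right) \left(\left(-208 - 213\right) \left(-207 + 32\right) + 374\right) = \left(250 - 194\right) \left(\left(-421\right) \left(-175\right) + 374\right) = 56 \left(73675 + 374\right) = 56 \cdot 74049 = 4146744$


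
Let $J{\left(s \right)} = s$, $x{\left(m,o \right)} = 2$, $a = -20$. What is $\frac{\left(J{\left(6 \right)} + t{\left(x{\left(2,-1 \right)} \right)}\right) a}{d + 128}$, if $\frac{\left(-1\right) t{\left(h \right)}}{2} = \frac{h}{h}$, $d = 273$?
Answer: $- \frac{80}{401} \approx -0.1995$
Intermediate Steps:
$t{\left(h \right)} = -2$ ($t{\left(h \right)} = - 2 \frac{h}{h} = \left(-2\right) 1 = -2$)
$\frac{\left(J{\left(6 \right)} + t{\left(x{\left(2,-1 \right)} \right)}\right) a}{d + 128} = \frac{\left(6 - 2\right) \left(-20\right)}{273 + 128} = \frac{4 \left(-20\right)}{401} = \frac{1}{401} \left(-80\right) = - \frac{80}{401}$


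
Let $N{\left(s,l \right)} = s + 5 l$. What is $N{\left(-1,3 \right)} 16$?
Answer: $224$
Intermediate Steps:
$N{\left(-1,3 \right)} 16 = \left(-1 + 5 \cdot 3\right) 16 = \left(-1 + 15\right) 16 = 14 \cdot 16 = 224$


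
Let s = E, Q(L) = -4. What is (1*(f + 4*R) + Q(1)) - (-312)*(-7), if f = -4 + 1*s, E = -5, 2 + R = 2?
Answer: -2197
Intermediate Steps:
R = 0 (R = -2 + 2 = 0)
s = -5
f = -9 (f = -4 + 1*(-5) = -4 - 5 = -9)
(1*(f + 4*R) + Q(1)) - (-312)*(-7) = (1*(-9 + 4*0) - 4) - (-312)*(-7) = (1*(-9 + 0) - 4) - 156*14 = (1*(-9) - 4) - 2184 = (-9 - 4) - 2184 = -13 - 2184 = -2197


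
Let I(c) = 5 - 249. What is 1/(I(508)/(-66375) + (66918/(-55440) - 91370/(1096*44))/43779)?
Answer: 54495311178000/196468296401 ≈ 277.37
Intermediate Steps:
I(c) = -244
1/(I(508)/(-66375) + (66918/(-55440) - 91370/(1096*44))/43779) = 1/(-244/(-66375) + (66918/(-55440) - 91370/(1096*44))/43779) = 1/(-244*(-1/66375) + (66918*(-1/55440) - 91370/48224)*(1/43779)) = 1/(244/66375 + (-11153/9240 - 91370*1/48224)*(1/43779)) = 1/(244/66375 + (-11153/9240 - 45685/24112)*(1/43779)) = 1/(244/66375 - 7852847/2531760*1/43779) = 1/(244/66375 - 7852847/110837921040) = 1/(196468296401/54495311178000) = 54495311178000/196468296401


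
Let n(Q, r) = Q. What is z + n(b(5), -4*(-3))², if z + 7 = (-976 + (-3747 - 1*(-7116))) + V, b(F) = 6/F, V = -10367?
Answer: -199489/25 ≈ -7979.6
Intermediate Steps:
z = -7981 (z = -7 + ((-976 + (-3747 - 1*(-7116))) - 10367) = -7 + ((-976 + (-3747 + 7116)) - 10367) = -7 + ((-976 + 3369) - 10367) = -7 + (2393 - 10367) = -7 - 7974 = -7981)
z + n(b(5), -4*(-3))² = -7981 + (6/5)² = -7981 + 36/25 = -199489/25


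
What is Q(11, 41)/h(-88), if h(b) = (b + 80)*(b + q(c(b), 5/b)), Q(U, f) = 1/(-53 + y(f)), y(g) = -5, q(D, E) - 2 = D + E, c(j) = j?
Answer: -11/888386 ≈ -1.2382e-5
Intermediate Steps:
q(D, E) = 2 + D + E (q(D, E) = 2 + (D + E) = 2 + D + E)
Q(U, f) = -1/58 (Q(U, f) = 1/(-53 - 5) = 1/(-58) = -1/58)
h(b) = (80 + b)*(2 + 2*b + 5/b) (h(b) = (b + 80)*(b + (2 + b + 5/b)) = (80 + b)*(2 + 2*b + 5/b))
Q(11, 41)/h(-88) = -1/(58*(165 + 2*(-88)² + 162*(-88) + 400/(-88))) = -1/(58*(165 + 2*7744 - 14256 + 400*(-1/88))) = -1/(58*(165 + 15488 - 14256 - 50/11)) = -1/(58*15317/11) = -1/58*11/15317 = -11/888386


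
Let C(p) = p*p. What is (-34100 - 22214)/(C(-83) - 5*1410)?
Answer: 56314/161 ≈ 349.78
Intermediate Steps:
C(p) = p²
(-34100 - 22214)/(C(-83) - 5*1410) = (-34100 - 22214)/((-83)² - 5*1410) = -56314/(6889 - 7050) = -56314/(-161) = -56314*(-1/161) = 56314/161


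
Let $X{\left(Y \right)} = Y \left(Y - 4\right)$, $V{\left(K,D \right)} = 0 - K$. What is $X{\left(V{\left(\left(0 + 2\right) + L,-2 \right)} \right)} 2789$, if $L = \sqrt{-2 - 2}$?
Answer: $22312 + 44624 i \approx 22312.0 + 44624.0 i$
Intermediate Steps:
$L = 2 i$ ($L = \sqrt{-4} = 2 i \approx 2.0 i$)
$V{\left(K,D \right)} = - K$
$X{\left(Y \right)} = Y \left(-4 + Y\right)$
$X{\left(V{\left(\left(0 + 2\right) + L,-2 \right)} \right)} 2789 = - (\left(0 + 2\right) + 2 i) \left(-4 - \left(\left(0 + 2\right) + 2 i\right)\right) 2789 = - (2 + 2 i) \left(-4 - \left(2 + 2 i\right)\right) 2789 = \left(-2 - 2 i\right) \left(-4 - \left(2 + 2 i\right)\right) 2789 = \left(-2 - 2 i\right) \left(-6 - 2 i\right) 2789 = \left(-6 - 2 i\right) \left(-2 - 2 i\right) 2789 = 2789 \left(-6 - 2 i\right) \left(-2 - 2 i\right)$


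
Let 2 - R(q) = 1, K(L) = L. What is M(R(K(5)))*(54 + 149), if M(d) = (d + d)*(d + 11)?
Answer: 4872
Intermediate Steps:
R(q) = 1 (R(q) = 2 - 1*1 = 2 - 1 = 1)
M(d) = 2*d*(11 + d) (M(d) = (2*d)*(11 + d) = 2*d*(11 + d))
M(R(K(5)))*(54 + 149) = (2*1*(11 + 1))*(54 + 149) = (2*1*12)*203 = 24*203 = 4872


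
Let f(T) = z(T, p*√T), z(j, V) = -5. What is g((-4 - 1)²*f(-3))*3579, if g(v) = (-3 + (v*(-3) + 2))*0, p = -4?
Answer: 0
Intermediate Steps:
f(T) = -5
g(v) = 0 (g(v) = (-3 + (-3*v + 2))*0 = (-3 + (2 - 3*v))*0 = (-1 - 3*v)*0 = 0)
g((-4 - 1)²*f(-3))*3579 = 0*3579 = 0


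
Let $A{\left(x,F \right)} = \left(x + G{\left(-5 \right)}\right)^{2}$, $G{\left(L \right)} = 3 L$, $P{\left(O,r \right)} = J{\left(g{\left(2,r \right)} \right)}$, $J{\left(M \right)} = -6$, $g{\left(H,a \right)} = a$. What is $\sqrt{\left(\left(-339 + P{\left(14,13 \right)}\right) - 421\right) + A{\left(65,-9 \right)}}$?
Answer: $17 \sqrt{6} \approx 41.641$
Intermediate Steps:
$P{\left(O,r \right)} = -6$
$A{\left(x,F \right)} = \left(-15 + x\right)^{2}$ ($A{\left(x,F \right)} = \left(x + 3 \left(-5\right)\right)^{2} = \left(x - 15\right)^{2} = \left(-15 + x\right)^{2}$)
$\sqrt{\left(\left(-339 + P{\left(14,13 \right)}\right) - 421\right) + A{\left(65,-9 \right)}} = \sqrt{\left(\left(-339 - 6\right) - 421\right) + \left(-15 + 65\right)^{2}} = \sqrt{\left(-345 - 421\right) + 50^{2}} = \sqrt{-766 + 2500} = \sqrt{1734} = 17 \sqrt{6}$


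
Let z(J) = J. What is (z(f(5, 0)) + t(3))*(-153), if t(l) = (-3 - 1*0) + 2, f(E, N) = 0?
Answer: 153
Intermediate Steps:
t(l) = -1 (t(l) = (-3 + 0) + 2 = -3 + 2 = -1)
(z(f(5, 0)) + t(3))*(-153) = (0 - 1)*(-153) = -1*(-153) = 153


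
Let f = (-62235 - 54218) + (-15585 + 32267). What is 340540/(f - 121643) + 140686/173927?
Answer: -1079971176/1481148953 ≈ -0.72914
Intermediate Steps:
f = -99771 (f = -116453 + 16682 = -99771)
340540/(f - 121643) + 140686/173927 = 340540/(-99771 - 121643) + 140686/173927 = 340540/(-221414) + 140686*(1/173927) = 340540*(-1/221414) + 10822/13379 = -170270/110707 + 10822/13379 = -1079971176/1481148953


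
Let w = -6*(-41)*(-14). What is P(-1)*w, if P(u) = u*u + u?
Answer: 0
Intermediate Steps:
w = -3444 (w = 246*(-14) = -3444)
P(u) = u + u² (P(u) = u² + u = u + u²)
P(-1)*w = -(1 - 1)*(-3444) = -1*0*(-3444) = 0*(-3444) = 0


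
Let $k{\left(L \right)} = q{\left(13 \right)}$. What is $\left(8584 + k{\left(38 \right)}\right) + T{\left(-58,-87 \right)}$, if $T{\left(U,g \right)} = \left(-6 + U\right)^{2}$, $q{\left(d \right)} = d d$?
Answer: $12849$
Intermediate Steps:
$q{\left(d \right)} = d^{2}$
$k{\left(L \right)} = 169$ ($k{\left(L \right)} = 13^{2} = 169$)
$\left(8584 + k{\left(38 \right)}\right) + T{\left(-58,-87 \right)} = \left(8584 + 169\right) + \left(-6 - 58\right)^{2} = 8753 + \left(-64\right)^{2} = 8753 + 4096 = 12849$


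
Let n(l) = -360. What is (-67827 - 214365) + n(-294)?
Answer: -282552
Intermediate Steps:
(-67827 - 214365) + n(-294) = (-67827 - 214365) - 360 = -282192 - 360 = -282552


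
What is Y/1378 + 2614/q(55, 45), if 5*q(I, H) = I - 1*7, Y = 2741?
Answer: 4535507/16536 ≈ 274.28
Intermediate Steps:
q(I, H) = -7/5 + I/5 (q(I, H) = (I - 1*7)/5 = (I - 7)/5 = (-7 + I)/5 = -7/5 + I/5)
Y/1378 + 2614/q(55, 45) = 2741/1378 + 2614/(-7/5 + (⅕)*55) = 2741*(1/1378) + 2614/(-7/5 + 11) = 2741/1378 + 2614/(48/5) = 2741/1378 + 2614*(5/48) = 2741/1378 + 6535/24 = 4535507/16536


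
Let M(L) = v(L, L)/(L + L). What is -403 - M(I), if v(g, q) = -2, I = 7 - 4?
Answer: -1208/3 ≈ -402.67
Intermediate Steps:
I = 3
M(L) = -1/L (M(L) = -2/(L + L) = -2*1/(2*L) = -1/L)
-403 - M(I) = -403 - (-1)/3 = -403 - 1*(-⅓) = -403 + ⅓ = -1208/3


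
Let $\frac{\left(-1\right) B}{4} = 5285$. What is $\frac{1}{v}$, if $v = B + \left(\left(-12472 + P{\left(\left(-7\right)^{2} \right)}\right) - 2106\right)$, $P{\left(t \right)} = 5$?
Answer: $- \frac{1}{35713} \approx -2.8001 \cdot 10^{-5}$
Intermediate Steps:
$B = -21140$ ($B = \left(-4\right) 5285 = -21140$)
$v = -35713$ ($v = -21140 + \left(\left(-12472 + 5\right) - 2106\right) = -21140 - 14573 = -35713$)
$\frac{1}{v} = \frac{1}{-35713} = - \frac{1}{35713}$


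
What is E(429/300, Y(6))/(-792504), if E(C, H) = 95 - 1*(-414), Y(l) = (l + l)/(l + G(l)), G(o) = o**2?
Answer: -509/792504 ≈ -0.00064227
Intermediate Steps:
Y(l) = 2*l/(l + l**2) (Y(l) = (l + l)/(l + l**2) = (2*l)/(l + l**2) = 2*l/(l + l**2))
E(C, H) = 509 (E(C, H) = 95 + 414 = 509)
E(429/300, Y(6))/(-792504) = 509/(-792504) = 509*(-1/792504) = -509/792504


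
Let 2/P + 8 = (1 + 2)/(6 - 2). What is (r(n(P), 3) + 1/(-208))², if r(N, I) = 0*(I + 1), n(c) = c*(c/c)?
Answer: 1/43264 ≈ 2.3114e-5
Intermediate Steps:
P = -8/29 (P = 2/(-8 + (1 + 2)/(6 - 2)) = 2/(-8 + 3/4) = 2/(-8 + 3*(¼)) = 2/(-8 + ¾) = 2/(-29/4) = 2*(-4/29) = -8/29 ≈ -0.27586)
n(c) = c (n(c) = c*1 = c)
r(N, I) = 0 (r(N, I) = 0*(1 + I) = 0)
(r(n(P), 3) + 1/(-208))² = (0 + 1/(-208))² = (0 - 1/208)² = (-1/208)² = 1/43264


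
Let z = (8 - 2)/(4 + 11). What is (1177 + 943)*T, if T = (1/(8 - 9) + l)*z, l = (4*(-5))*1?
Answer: -17808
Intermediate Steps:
l = -20 (l = -20*1 = -20)
z = ⅖ (z = 6/15 = 6*(1/15) = ⅖ ≈ 0.40000)
T = -42/5 (T = (1/(8 - 9) - 20)*(⅖) = (1/(-1) - 20)*(⅖) = (-1 - 20)*(⅖) = -21*⅖ = -42/5 ≈ -8.4000)
(1177 + 943)*T = (1177 + 943)*(-42/5) = 2120*(-42/5) = -17808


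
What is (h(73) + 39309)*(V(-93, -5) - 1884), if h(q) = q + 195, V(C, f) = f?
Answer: -74760953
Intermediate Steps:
h(q) = 195 + q
(h(73) + 39309)*(V(-93, -5) - 1884) = ((195 + 73) + 39309)*(-5 - 1884) = (268 + 39309)*(-1889) = 39577*(-1889) = -74760953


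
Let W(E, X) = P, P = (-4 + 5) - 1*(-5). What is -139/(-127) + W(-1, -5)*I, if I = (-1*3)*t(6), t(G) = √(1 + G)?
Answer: 139/127 - 18*√7 ≈ -46.529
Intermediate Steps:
P = 6 (P = 1 + 5 = 6)
W(E, X) = 6
I = -3*√7 (I = (-1*3)*√(1 + 6) = -3*√7 ≈ -7.9373)
-139/(-127) + W(-1, -5)*I = -139/(-127) + 6*(-3*√7) = -139*(-1/127) - 18*√7 = 139/127 - 18*√7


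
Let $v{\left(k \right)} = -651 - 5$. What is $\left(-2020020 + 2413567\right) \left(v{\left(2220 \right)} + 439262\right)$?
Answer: $172612075482$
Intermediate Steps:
$v{\left(k \right)} = -656$
$\left(-2020020 + 2413567\right) \left(v{\left(2220 \right)} + 439262\right) = \left(-2020020 + 2413567\right) \left(-656 + 439262\right) = 393547 \cdot 438606 = 172612075482$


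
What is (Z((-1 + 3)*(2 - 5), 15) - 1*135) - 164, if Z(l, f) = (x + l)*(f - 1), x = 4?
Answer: -327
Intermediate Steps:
Z(l, f) = (-1 + f)*(4 + l) (Z(l, f) = (4 + l)*(f - 1) = (4 + l)*(-1 + f) = (-1 + f)*(4 + l))
(Z((-1 + 3)*(2 - 5), 15) - 1*135) - 164 = ((-4 - (-1 + 3)*(2 - 5) + 4*15 + 15*((-1 + 3)*(2 - 5))) - 1*135) - 164 = ((-4 - 2*(-3) + 60 + 15*(2*(-3))) - 135) - 164 = ((-4 - 1*(-6) + 60 + 15*(-6)) - 135) - 164 = ((-4 + 6 + 60 - 90) - 135) - 164 = (-28 - 135) - 164 = -163 - 164 = -327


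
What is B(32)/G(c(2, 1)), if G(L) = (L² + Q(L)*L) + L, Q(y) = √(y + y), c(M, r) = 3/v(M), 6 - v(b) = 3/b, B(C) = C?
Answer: 720/13 - 288*√3/13 ≈ 17.013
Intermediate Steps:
v(b) = 6 - 3/b
c(M, r) = 3/(6 - 3/M)
Q(y) = √2*√y (Q(y) = √(2*y) = √2*√y)
G(L) = L + L² + √2*L^(3/2) (G(L) = (L² + (√2*√L)*L) + L = (L² + √2*L^(3/2)) + L = L + L² + √2*L^(3/2))
B(32)/G(c(2, 1)) = 32/(((2/(-1 + 2*2))*(1 + 2/(-1 + 2*2) + √2*√(2/(-1 + 2*2))))) = 32/(((2/(-1 + 4))*(1 + 2/(-1 + 4) + √2*√(2/(-1 + 4))))) = 32/(((2/3)*(1 + 2/3 + √2*√(2/3)))) = 32/(((2*(⅓))*(1 + 2*(⅓) + √2*√(2*(⅓))))) = 32/((2*(1 + ⅔ + √2*√(⅔))/3)) = 32/((2*(1 + ⅔ + √2*(√6/3))/3)) = 32/((2*(1 + ⅔ + 2*√3/3)/3)) = 32/((2*(5/3 + 2*√3/3)/3)) = 32/(10/9 + 4*√3/9)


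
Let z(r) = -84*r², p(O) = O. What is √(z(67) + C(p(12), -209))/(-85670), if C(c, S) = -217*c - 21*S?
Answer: -21*I*√851/85670 ≈ -0.0071508*I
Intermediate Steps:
√(z(67) + C(p(12), -209))/(-85670) = √(-84*67² + (-217*12 - 21*(-209)))/(-85670) = √(-84*4489 + (-2604 + 4389))*(-1/85670) = √(-377076 + 1785)*(-1/85670) = √(-375291)*(-1/85670) = (21*I*√851)*(-1/85670) = -21*I*√851/85670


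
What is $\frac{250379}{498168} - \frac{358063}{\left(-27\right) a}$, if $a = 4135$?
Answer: $\frac{619606883}{167020920} \approx 3.7098$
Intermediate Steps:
$\frac{250379}{498168} - \frac{358063}{\left(-27\right) a} = \frac{250379}{498168} - \frac{358063}{\left(-27\right) 4135} = 250379 \cdot \frac{1}{498168} - \frac{358063}{-111645} = \frac{6767}{13464} - - \frac{358063}{111645} = \frac{6767}{13464} + \frac{358063}{111645} = \frac{619606883}{167020920}$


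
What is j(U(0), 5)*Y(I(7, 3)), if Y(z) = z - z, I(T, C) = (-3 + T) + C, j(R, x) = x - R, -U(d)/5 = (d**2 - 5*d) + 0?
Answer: 0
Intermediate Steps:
U(d) = -5*d**2 + 25*d (U(d) = -5*((d**2 - 5*d) + 0) = -5*(d**2 - 5*d) = -5*d**2 + 25*d)
I(T, C) = -3 + C + T
Y(z) = 0
j(U(0), 5)*Y(I(7, 3)) = (5 - 5*0*(5 - 1*0))*0 = (5 - 5*0*(5 + 0))*0 = (5 - 5*0*5)*0 = (5 - 1*0)*0 = (5 + 0)*0 = 5*0 = 0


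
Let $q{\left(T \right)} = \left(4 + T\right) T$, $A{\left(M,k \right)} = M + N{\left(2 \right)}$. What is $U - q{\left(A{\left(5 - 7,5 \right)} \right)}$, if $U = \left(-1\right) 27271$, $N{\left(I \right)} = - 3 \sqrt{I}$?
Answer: $-27285$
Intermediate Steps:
$A{\left(M,k \right)} = M - 3 \sqrt{2}$
$U = -27271$
$q{\left(T \right)} = T \left(4 + T\right)$
$U - q{\left(A{\left(5 - 7,5 \right)} \right)} = -27271 - \left(\left(5 - 7\right) - 3 \sqrt{2}\right) \left(4 + \left(\left(5 - 7\right) - 3 \sqrt{2}\right)\right) = -27271 - \left(-2 - 3 \sqrt{2}\right) \left(4 - \left(2 + 3 \sqrt{2}\right)\right) = -27271 - \left(-2 - 3 \sqrt{2}\right) \left(2 - 3 \sqrt{2}\right)$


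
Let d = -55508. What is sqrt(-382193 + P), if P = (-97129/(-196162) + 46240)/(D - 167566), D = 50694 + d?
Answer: I*sqrt(646457311470559887406590)/1300554060 ≈ 618.22*I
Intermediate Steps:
D = -4814 (D = 50694 - 55508 = -4814)
P = -9070628009/33814405560 (P = (-97129/(-196162) + 46240)/(-4814 - 167566) = (-97129*(-1/196162) + 46240)/(-172380) = (97129/196162 + 46240)*(-1/172380) = (9070628009/196162)*(-1/172380) = -9070628009/33814405560 ≈ -0.26825)
sqrt(-382193 + P) = sqrt(-382193 - 9070628009/33814405560) = sqrt(-12923638174821089/33814405560) = I*sqrt(646457311470559887406590)/1300554060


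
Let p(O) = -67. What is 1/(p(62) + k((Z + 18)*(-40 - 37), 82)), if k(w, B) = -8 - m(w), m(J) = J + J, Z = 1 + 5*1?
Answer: 1/3621 ≈ 0.00027617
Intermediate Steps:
Z = 6 (Z = 1 + 5 = 6)
m(J) = 2*J
k(w, B) = -8 - 2*w
1/(p(62) + k((Z + 18)*(-40 - 37), 82)) = 1/(-67 + (-8 - 2*(6 + 18)*(-40 - 37))) = 1/(-67 + (-8 - 48*(-77))) = 1/(-67 + (-8 - 2*(-1848))) = 1/(-67 + (-8 + 3696)) = 1/(-67 + 3688) = 1/3621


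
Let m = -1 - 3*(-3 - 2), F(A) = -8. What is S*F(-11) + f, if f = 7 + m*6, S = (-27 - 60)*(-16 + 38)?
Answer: 15403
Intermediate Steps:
S = -1914 (S = -87*22 = -1914)
m = 14 (m = -1 - 3*(-5) = -1 - 1*(-15) = -1 + 15 = 14)
f = 91 (f = 7 + 14*6 = 7 + 84 = 91)
S*F(-11) + f = -1914*(-8) + 91 = 15312 + 91 = 15403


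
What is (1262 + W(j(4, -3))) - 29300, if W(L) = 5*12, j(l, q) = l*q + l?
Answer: -27978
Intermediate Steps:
j(l, q) = l + l*q
W(L) = 60
(1262 + W(j(4, -3))) - 29300 = (1262 + 60) - 29300 = 1322 - 29300 = -27978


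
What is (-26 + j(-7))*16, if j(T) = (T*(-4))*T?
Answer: -3552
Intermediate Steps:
j(T) = -4*T**2 (j(T) = (-4*T)*T = -4*T**2)
(-26 + j(-7))*16 = (-26 - 4*(-7)**2)*16 = (-26 - 4*49)*16 = (-26 - 196)*16 = -222*16 = -3552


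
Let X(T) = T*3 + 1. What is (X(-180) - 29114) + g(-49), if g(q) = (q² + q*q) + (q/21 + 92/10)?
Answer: -372662/15 ≈ -24844.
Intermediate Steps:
X(T) = 1 + 3*T (X(T) = 3*T + 1 = 1 + 3*T)
g(q) = 46/5 + 2*q² + q/21 (g(q) = (q² + q²) + (q*(1/21) + 92*(⅒)) = 2*q² + (q/21 + 46/5) = 2*q² + (46/5 + q/21) = 46/5 + 2*q² + q/21)
(X(-180) - 29114) + g(-49) = ((1 + 3*(-180)) - 29114) + (46/5 + 2*(-49)² + (1/21)*(-49)) = ((1 - 540) - 29114) + (46/5 + 2*2401 - 7/3) = (-539 - 29114) + (46/5 + 4802 - 7/3) = -29653 + 72133/15 = -372662/15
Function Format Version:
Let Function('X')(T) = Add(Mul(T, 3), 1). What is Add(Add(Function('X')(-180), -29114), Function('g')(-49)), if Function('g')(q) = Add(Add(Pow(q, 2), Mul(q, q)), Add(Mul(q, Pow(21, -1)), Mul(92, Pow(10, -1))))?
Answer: Rational(-372662, 15) ≈ -24844.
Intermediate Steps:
Function('X')(T) = Add(1, Mul(3, T)) (Function('X')(T) = Add(Mul(3, T), 1) = Add(1, Mul(3, T)))
Function('g')(q) = Add(Rational(46, 5), Mul(2, Pow(q, 2)), Mul(Rational(1, 21), q)) (Function('g')(q) = Add(Add(Pow(q, 2), Pow(q, 2)), Add(Mul(q, Rational(1, 21)), Mul(92, Rational(1, 10)))) = Add(Mul(2, Pow(q, 2)), Add(Mul(Rational(1, 21), q), Rational(46, 5))) = Add(Mul(2, Pow(q, 2)), Add(Rational(46, 5), Mul(Rational(1, 21), q))) = Add(Rational(46, 5), Mul(2, Pow(q, 2)), Mul(Rational(1, 21), q)))
Add(Add(Function('X')(-180), -29114), Function('g')(-49)) = Add(Add(Add(1, Mul(3, -180)), -29114), Add(Rational(46, 5), Mul(2, Pow(-49, 2)), Mul(Rational(1, 21), -49))) = Add(Add(Add(1, -540), -29114), Add(Rational(46, 5), Mul(2, 2401), Rational(-7, 3))) = Add(Add(-539, -29114), Add(Rational(46, 5), 4802, Rational(-7, 3))) = Add(-29653, Rational(72133, 15)) = Rational(-372662, 15)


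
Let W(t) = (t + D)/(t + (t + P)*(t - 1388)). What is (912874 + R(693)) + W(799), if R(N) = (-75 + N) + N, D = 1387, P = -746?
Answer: 13903838572/15209 ≈ 9.1419e+5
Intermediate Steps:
R(N) = -75 + 2*N
W(t) = (1387 + t)/(t + (-1388 + t)*(-746 + t)) (W(t) = (t + 1387)/(t + (t - 746)*(t - 1388)) = (1387 + t)/(t + (-746 + t)*(-1388 + t)) = (1387 + t)/(t + (-1388 + t)*(-746 + t)))
(912874 + R(693)) + W(799) = (912874 + (-75 + 2*693)) + (1387 + 799)/(1035448 + 799² - 2133*799) = (912874 + (-75 + 1386)) + 2186/(1035448 + 638401 - 1704267) = (912874 + 1311) + 2186/(-30418) = 914185 - 1/30418*2186 = 914185 - 1093/15209 = 13903838572/15209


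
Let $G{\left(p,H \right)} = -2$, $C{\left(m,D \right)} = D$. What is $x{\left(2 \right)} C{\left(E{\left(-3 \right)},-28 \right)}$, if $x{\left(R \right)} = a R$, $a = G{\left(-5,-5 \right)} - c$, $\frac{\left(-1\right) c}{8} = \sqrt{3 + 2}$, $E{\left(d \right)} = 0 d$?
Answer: $112 - 448 \sqrt{5} \approx -889.76$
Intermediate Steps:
$E{\left(d \right)} = 0$
$c = - 8 \sqrt{5}$ ($c = - 8 \sqrt{3 + 2} = - 8 \sqrt{5} \approx -17.889$)
$a = -2 + 8 \sqrt{5}$ ($a = -2 - - 8 \sqrt{5} = -2 + 8 \sqrt{5} \approx 15.889$)
$x{\left(R \right)} = R \left(-2 + 8 \sqrt{5}\right)$ ($x{\left(R \right)} = \left(-2 + 8 \sqrt{5}\right) R = R \left(-2 + 8 \sqrt{5}\right)$)
$x{\left(2 \right)} C{\left(E{\left(-3 \right)},-28 \right)} = 2 \cdot 2 \left(-1 + 4 \sqrt{5}\right) \left(-28\right) = \left(-4 + 16 \sqrt{5}\right) \left(-28\right) = 112 - 448 \sqrt{5}$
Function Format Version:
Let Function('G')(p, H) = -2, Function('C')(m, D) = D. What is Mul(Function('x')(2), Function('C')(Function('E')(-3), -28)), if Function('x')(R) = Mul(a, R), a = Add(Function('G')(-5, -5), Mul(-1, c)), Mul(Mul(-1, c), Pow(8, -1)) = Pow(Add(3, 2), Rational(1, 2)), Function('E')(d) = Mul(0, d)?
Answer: Add(112, Mul(-448, Pow(5, Rational(1, 2)))) ≈ -889.76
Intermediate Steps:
Function('E')(d) = 0
c = Mul(-8, Pow(5, Rational(1, 2))) (c = Mul(-8, Pow(Add(3, 2), Rational(1, 2))) = Mul(-8, Pow(5, Rational(1, 2))) ≈ -17.889)
a = Add(-2, Mul(8, Pow(5, Rational(1, 2)))) (a = Add(-2, Mul(-1, Mul(-8, Pow(5, Rational(1, 2))))) = Add(-2, Mul(8, Pow(5, Rational(1, 2)))) ≈ 15.889)
Function('x')(R) = Mul(R, Add(-2, Mul(8, Pow(5, Rational(1, 2))))) (Function('x')(R) = Mul(Add(-2, Mul(8, Pow(5, Rational(1, 2)))), R) = Mul(R, Add(-2, Mul(8, Pow(5, Rational(1, 2))))))
Mul(Function('x')(2), Function('C')(Function('E')(-3), -28)) = Mul(Mul(2, 2, Add(-1, Mul(4, Pow(5, Rational(1, 2))))), -28) = Mul(Add(-4, Mul(16, Pow(5, Rational(1, 2)))), -28) = Add(112, Mul(-448, Pow(5, Rational(1, 2))))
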